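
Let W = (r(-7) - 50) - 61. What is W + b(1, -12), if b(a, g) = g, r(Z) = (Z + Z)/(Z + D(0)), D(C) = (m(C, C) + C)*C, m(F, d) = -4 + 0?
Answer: -121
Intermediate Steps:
m(F, d) = -4
D(C) = C*(-4 + C) (D(C) = (-4 + C)*C = C*(-4 + C))
r(Z) = 2 (r(Z) = (Z + Z)/(Z + 0*(-4 + 0)) = (2*Z)/(Z + 0*(-4)) = (2*Z)/(Z + 0) = (2*Z)/Z = 2)
W = -109 (W = (2 - 50) - 61 = -48 - 61 = -109)
W + b(1, -12) = -109 - 12 = -121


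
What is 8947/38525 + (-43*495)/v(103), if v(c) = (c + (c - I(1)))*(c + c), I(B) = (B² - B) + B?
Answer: -3844981/14147050 ≈ -0.27179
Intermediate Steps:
I(B) = B²
v(c) = 2*c*(-1 + 2*c) (v(c) = (c + (c - 1*1²))*(c + c) = (c + (c - 1*1))*(2*c) = (c + (c - 1))*(2*c) = (c + (-1 + c))*(2*c) = (-1 + 2*c)*(2*c) = 2*c*(-1 + 2*c))
8947/38525 + (-43*495)/v(103) = 8947/38525 + (-43*495)/((2*103*(-1 + 2*103))) = 8947*(1/38525) - 21285*1/(206*(-1 + 206)) = 389/1675 - 21285/(2*103*205) = 389/1675 - 21285/42230 = 389/1675 - 21285*1/42230 = 389/1675 - 4257/8446 = -3844981/14147050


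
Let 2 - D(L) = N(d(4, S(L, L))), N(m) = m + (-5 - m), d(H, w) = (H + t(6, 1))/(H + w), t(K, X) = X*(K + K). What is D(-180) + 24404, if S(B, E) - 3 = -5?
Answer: 24411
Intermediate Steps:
t(K, X) = 2*K*X (t(K, X) = X*(2*K) = 2*K*X)
S(B, E) = -2 (S(B, E) = 3 - 5 = -2)
d(H, w) = (12 + H)/(H + w) (d(H, w) = (H + 2*6*1)/(H + w) = (H + 12)/(H + w) = (12 + H)/(H + w))
N(m) = -5
D(L) = 7 (D(L) = 2 - 1*(-5) = 2 + 5 = 7)
D(-180) + 24404 = 7 + 24404 = 24411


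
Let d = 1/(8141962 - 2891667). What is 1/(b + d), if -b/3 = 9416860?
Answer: -5250295/148323878921099 ≈ -3.5397e-8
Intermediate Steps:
b = -28250580 (b = -3*9416860 = -28250580)
d = 1/5250295 ≈ 1.9047e-7
1/(b + d) = 1/(-28250580 + 1/5250295) = 1/(-148323878921099/5250295) = -5250295/148323878921099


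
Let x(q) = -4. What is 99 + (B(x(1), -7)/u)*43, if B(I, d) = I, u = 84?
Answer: 2036/21 ≈ 96.952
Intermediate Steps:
99 + (B(x(1), -7)/u)*43 = 99 - 4/84*43 = 99 - 4*1/84*43 = 99 - 1/21*43 = 99 - 43/21 = 2036/21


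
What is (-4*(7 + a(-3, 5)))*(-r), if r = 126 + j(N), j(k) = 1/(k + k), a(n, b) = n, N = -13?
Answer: 26200/13 ≈ 2015.4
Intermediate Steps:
j(k) = 1/(2*k)
r = 3275/26 (r = 126 + (½)/(-13) = 126 + (½)*(-1/13) = 126 - 1/26 = 3275/26 ≈ 125.96)
(-4*(7 + a(-3, 5)))*(-r) = (-4*(7 - 3))*(-1*3275/26) = -4*4*(-3275/26) = -16*(-3275/26) = 26200/13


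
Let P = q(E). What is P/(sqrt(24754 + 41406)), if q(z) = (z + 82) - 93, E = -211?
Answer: -111*sqrt(4135)/8270 ≈ -0.86309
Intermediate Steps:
q(z) = -11 + z (q(z) = (82 + z) - 93 = -11 + z)
P = -222 (P = -11 - 211 = -222)
P/(sqrt(24754 + 41406)) = -222/sqrt(24754 + 41406) = -222*sqrt(4135)/16540 = -111*sqrt(4135)/8270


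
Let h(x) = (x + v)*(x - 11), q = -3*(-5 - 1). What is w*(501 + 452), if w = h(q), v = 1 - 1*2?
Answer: 113407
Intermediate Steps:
v = -1 (v = 1 - 2 = -1)
q = 18 (q = -3*(-6) = 18)
h(x) = (-1 + x)*(-11 + x) (h(x) = (x - 1)*(x - 11) = (-1 + x)*(-11 + x))
w = 119 (w = 11 + 18² - 12*18 = 11 + 324 - 216 = 119)
w*(501 + 452) = 119*(501 + 452) = 119*953 = 113407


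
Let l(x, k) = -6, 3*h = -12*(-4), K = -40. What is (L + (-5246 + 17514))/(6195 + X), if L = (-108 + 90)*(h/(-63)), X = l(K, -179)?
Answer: 28636/14441 ≈ 1.9830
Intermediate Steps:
h = 16 (h = (-12*(-4))/3 = (1/3)*48 = 16)
X = -6
L = 32/7 (L = (-108 + 90)*(16/(-63)) = -288*(-1)/63 = -18*(-16/63) = 32/7 ≈ 4.5714)
(L + (-5246 + 17514))/(6195 + X) = (32/7 + (-5246 + 17514))/(6195 - 6) = (32/7 + 12268)/6189 = (85908/7)*(1/6189) = 28636/14441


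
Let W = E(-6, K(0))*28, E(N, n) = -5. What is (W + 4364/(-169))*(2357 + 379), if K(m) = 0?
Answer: -76673664/169 ≈ -4.5369e+5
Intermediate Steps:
W = -140 (W = -5*28 = -140)
(W + 4364/(-169))*(2357 + 379) = (-140 + 4364/(-169))*(2357 + 379) = (-140 + 4364*(-1/169))*2736 = (-140 - 4364/169)*2736 = -28024/169*2736 = -76673664/169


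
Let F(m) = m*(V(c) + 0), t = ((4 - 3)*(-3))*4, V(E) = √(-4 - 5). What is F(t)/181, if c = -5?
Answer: -36*I/181 ≈ -0.19889*I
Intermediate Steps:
V(E) = 3*I (V(E) = √(-9) = 3*I)
t = -12 (t = (1*(-3))*4 = -3*4 = -12)
F(m) = 3*I*m (F(m) = m*(3*I + 0) = m*(3*I) = 3*I*m)
F(t)/181 = (3*I*(-12))/181 = -36*I*(1/181) = -36*I/181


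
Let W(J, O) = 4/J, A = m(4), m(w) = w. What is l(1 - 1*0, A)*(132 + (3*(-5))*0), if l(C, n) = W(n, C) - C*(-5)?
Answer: 792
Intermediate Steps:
A = 4
l(C, n) = 4/n + 5*C (l(C, n) = 4/n - C*(-5) = 4/n - (-5)*C = 4/n + 5*C)
l(1 - 1*0, A)*(132 + (3*(-5))*0) = (4/4 + 5*(1 - 1*0))*(132 + (3*(-5))*0) = (4*(1/4) + 5*(1 + 0))*(132 - 15*0) = (1 + 5*1)*(132 + 0) = (1 + 5)*132 = 6*132 = 792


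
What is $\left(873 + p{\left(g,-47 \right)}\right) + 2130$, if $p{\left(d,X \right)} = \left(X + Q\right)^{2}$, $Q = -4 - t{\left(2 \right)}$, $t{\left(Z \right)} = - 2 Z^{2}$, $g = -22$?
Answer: $4852$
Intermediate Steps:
$Q = 4$ ($Q = -4 - - 2 \cdot 2^{2} = -4 - \left(-2\right) 4 = -4 - -8 = -4 + 8 = 4$)
$p{\left(d,X \right)} = \left(4 + X\right)^{2}$ ($p{\left(d,X \right)} = \left(X + 4\right)^{2} = \left(4 + X\right)^{2}$)
$\left(873 + p{\left(g,-47 \right)}\right) + 2130 = \left(873 + \left(4 - 47\right)^{2}\right) + 2130 = \left(873 + \left(-43\right)^{2}\right) + 2130 = \left(873 + 1849\right) + 2130 = 2722 + 2130 = 4852$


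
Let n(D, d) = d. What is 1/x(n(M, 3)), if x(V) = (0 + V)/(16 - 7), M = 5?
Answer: 3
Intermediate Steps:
x(V) = V/9
1/x(n(M, 3)) = 1/((1/9)*3) = 1/(1/3) = 3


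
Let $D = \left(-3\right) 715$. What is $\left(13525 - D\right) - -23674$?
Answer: $39344$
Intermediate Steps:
$D = -2145$
$\left(13525 - D\right) - -23674 = \left(13525 - -2145\right) - -23674 = \left(13525 + 2145\right) + 23674 = 15670 + 23674 = 39344$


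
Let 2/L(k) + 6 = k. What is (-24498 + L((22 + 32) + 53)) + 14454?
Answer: -1014442/101 ≈ -10044.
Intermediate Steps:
L(k) = 2/(-6 + k)
(-24498 + L((22 + 32) + 53)) + 14454 = (-24498 + 2/(-6 + ((22 + 32) + 53))) + 14454 = (-24498 + 2/(-6 + (54 + 53))) + 14454 = (-24498 + 2/(-6 + 107)) + 14454 = (-24498 + 2/101) + 14454 = -2474296/101 + 14454 = -1014442/101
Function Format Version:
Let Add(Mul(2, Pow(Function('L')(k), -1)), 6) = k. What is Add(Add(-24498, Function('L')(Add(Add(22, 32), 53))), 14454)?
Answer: Rational(-1014442, 101) ≈ -10044.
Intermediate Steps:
Function('L')(k) = Mul(2, Pow(Add(-6, k), -1))
Add(Add(-24498, Function('L')(Add(Add(22, 32), 53))), 14454) = Add(Add(-24498, Mul(2, Pow(Add(-6, Add(Add(22, 32), 53)), -1))), 14454) = Add(Add(-24498, Mul(2, Pow(Add(-6, Add(54, 53)), -1))), 14454) = Add(Add(-24498, Mul(2, Pow(Add(-6, 107), -1))), 14454) = Add(Add(-24498, Mul(2, Pow(101, -1))), 14454) = Add(Add(-24498, Mul(2, Rational(1, 101))), 14454) = Add(Add(-24498, Rational(2, 101)), 14454) = Add(Rational(-2474296, 101), 14454) = Rational(-1014442, 101)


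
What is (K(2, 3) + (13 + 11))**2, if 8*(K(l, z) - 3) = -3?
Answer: 45369/64 ≈ 708.89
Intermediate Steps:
K(l, z) = 21/8 (K(l, z) = 3 + (1/8)*(-3) = 3 - 3/8 = 21/8)
(K(2, 3) + (13 + 11))**2 = (21/8 + (13 + 11))**2 = (21/8 + 24)**2 = (213/8)**2 = 45369/64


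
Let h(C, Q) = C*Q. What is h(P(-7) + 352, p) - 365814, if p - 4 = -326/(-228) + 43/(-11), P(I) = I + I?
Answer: -229043095/627 ≈ -3.6530e+5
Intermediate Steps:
P(I) = 2*I
p = 1907/1254 (p = 4 + (-326/(-228) + 43/(-11)) = 4 + (-326*(-1/228) + 43*(-1/11)) = 4 + (163/114 - 43/11) = 4 - 3109/1254 = 1907/1254 ≈ 1.5207)
h(P(-7) + 352, p) - 365814 = (2*(-7) + 352)*(1907/1254) - 365814 = (-14 + 352)*(1907/1254) - 365814 = 338*(1907/1254) - 365814 = 322283/627 - 365814 = -229043095/627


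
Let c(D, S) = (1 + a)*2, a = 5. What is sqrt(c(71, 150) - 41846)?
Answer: I*sqrt(41834) ≈ 204.53*I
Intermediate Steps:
c(D, S) = 12 (c(D, S) = (1 + 5)*2 = 6*2 = 12)
sqrt(c(71, 150) - 41846) = sqrt(12 - 41846) = sqrt(-41834) = I*sqrt(41834)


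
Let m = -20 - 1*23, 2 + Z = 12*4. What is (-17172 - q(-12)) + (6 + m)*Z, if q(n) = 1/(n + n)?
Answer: -452975/24 ≈ -18874.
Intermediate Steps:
Z = 46 (Z = -2 + 12*4 = -2 + 48 = 46)
q(n) = 1/(2*n)
m = -43 (m = -20 - 23 = -43)
(-17172 - q(-12)) + (6 + m)*Z = (-17172 - 1/(2*(-12))) + (6 - 43)*46 = (-17172 - (-1)/(2*12)) - 37*46 = (-17172 - 1*(-1/24)) - 1702 = (-17172 + 1/24) - 1702 = -412127/24 - 1702 = -452975/24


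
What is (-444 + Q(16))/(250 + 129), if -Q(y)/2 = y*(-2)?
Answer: -380/379 ≈ -1.0026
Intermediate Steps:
Q(y) = 4*y (Q(y) = -2*y*(-2) = -(-4)*y = 4*y)
(-444 + Q(16))/(250 + 129) = (-444 + 4*16)/(250 + 129) = (-444 + 64)/379 = -380*1/379 = -380/379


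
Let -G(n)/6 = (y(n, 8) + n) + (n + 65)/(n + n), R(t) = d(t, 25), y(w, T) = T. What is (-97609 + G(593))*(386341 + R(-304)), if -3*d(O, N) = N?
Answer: -69565921526062/1779 ≈ -3.9104e+10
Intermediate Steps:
d(O, N) = -N/3
R(t) = -25/3 (R(t) = -⅓*25 = -25/3)
G(n) = -48 - 6*n - 3*(65 + n)/n (G(n) = -6*((8 + n) + (n + 65)/(n + n)) = -6*((8 + n) + (65 + n)/((2*n))) = -6*((8 + n) + (65 + n)*(1/(2*n))) = -6*((8 + n) + (65 + n)/(2*n)) = -6*(8 + n + (65 + n)/(2*n)) = -48 - 6*n - 3*(65 + n)/n)
(-97609 + G(593))*(386341 + R(-304)) = (-97609 + (-51 - 195/593 - 6*593))*(386341 - 25/3) = (-97609 + (-51 - 195*1/593 - 3558))*(1158998/3) = (-97609 + (-51 - 195/593 - 3558))*(1158998/3) = (-97609 - 2140332/593)*(1158998/3) = -60022469/593*1158998/3 = -69565921526062/1779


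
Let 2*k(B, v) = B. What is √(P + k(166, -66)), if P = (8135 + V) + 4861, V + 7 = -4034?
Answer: √9038 ≈ 95.068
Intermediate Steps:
V = -4041 (V = -7 - 4034 = -4041)
k(B, v) = B/2
P = 8955 (P = (8135 - 4041) + 4861 = 4094 + 4861 = 8955)
√(P + k(166, -66)) = √(8955 + (½)*166) = √(8955 + 83) = √9038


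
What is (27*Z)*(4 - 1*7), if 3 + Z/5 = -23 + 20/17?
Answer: 170910/17 ≈ 10054.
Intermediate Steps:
Z = -2110/17 (Z = -15 + 5*(-23 + 20/17) = -15 + 5*(-371/17) = -15 - 1855/17 = -2110/17 ≈ -124.12)
(27*Z)*(4 - 1*7) = (27*(-2110/17))*(4 - 1*7) = -56970*(4 - 7)/17 = -56970/17*(-3) = 170910/17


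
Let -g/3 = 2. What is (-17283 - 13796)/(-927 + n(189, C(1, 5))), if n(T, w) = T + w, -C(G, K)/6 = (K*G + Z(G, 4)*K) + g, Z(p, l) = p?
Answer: 31079/762 ≈ 40.786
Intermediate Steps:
g = -6 (g = -3*2 = -6)
C(G, K) = 36 - 12*G*K (C(G, K) = -6*((K*G + G*K) - 6) = -6*((G*K + G*K) - 6) = -6*(2*G*K - 6) = -6*(-6 + 2*G*K) = 36 - 12*G*K)
(-17283 - 13796)/(-927 + n(189, C(1, 5))) = (-17283 - 13796)/(-927 + (189 + (36 - 12*1*5))) = -31079/(-927 + (189 + (36 - 60))) = -31079/(-927 + (189 - 24)) = -31079/(-927 + 165) = -31079/(-762) = -31079*(-1/762) = 31079/762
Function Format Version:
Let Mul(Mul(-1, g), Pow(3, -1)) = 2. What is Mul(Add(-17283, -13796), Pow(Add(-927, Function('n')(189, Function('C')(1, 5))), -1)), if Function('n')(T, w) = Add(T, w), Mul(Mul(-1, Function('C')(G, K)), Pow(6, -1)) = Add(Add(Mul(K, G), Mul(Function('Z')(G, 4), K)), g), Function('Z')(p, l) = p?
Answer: Rational(31079, 762) ≈ 40.786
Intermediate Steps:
g = -6 (g = Mul(-3, 2) = -6)
Function('C')(G, K) = Add(36, Mul(-12, G, K)) (Function('C')(G, K) = Mul(-6, Add(Add(Mul(K, G), Mul(G, K)), -6)) = Mul(-6, Add(Add(Mul(G, K), Mul(G, K)), -6)) = Mul(-6, Add(Mul(2, G, K), -6)) = Mul(-6, Add(-6, Mul(2, G, K))) = Add(36, Mul(-12, G, K)))
Mul(Add(-17283, -13796), Pow(Add(-927, Function('n')(189, Function('C')(1, 5))), -1)) = Mul(Add(-17283, -13796), Pow(Add(-927, Add(189, Add(36, Mul(-12, 1, 5)))), -1)) = Mul(-31079, Pow(Add(-927, Add(189, Add(36, -60))), -1)) = Mul(-31079, Pow(Add(-927, Add(189, -24)), -1)) = Mul(-31079, Pow(Add(-927, 165), -1)) = Mul(-31079, Pow(-762, -1)) = Mul(-31079, Rational(-1, 762)) = Rational(31079, 762)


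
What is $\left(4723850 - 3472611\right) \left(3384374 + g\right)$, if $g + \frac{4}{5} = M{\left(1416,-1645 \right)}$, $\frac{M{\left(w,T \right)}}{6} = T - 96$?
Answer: $\frac{21107946479004}{5} \approx 4.2216 \cdot 10^{12}$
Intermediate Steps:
$M{\left(w,T \right)} = -576 + 6 T$ ($M{\left(w,T \right)} = 6 \left(T - 96\right) = 6 \left(-96 + T\right) = -576 + 6 T$)
$g = - \frac{52234}{5}$ ($g = - \frac{4}{5} + \left(-576 + 6 \left(-1645\right)\right) = - \frac{4}{5} - 10446 = - \frac{52234}{5} \approx -10447.0$)
$\left(4723850 - 3472611\right) \left(3384374 + g\right) = \left(4723850 - 3472611\right) \left(3384374 - \frac{52234}{5}\right) = \left(4723850 - 3472611\right) \frac{16869636}{5} = 1251239 \cdot \frac{16869636}{5} = \frac{21107946479004}{5}$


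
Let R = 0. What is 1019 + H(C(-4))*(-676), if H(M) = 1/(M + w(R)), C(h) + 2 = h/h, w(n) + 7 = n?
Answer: 2207/2 ≈ 1103.5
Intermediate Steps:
w(n) = -7 + n
C(h) = -1 (C(h) = -2 + h/h = -2 + 1 = -1)
H(M) = 1/(-7 + M) (H(M) = 1/(M + (-7 + 0)) = 1/(M - 7) = 1/(-7 + M))
1019 + H(C(-4))*(-676) = 1019 - 676/(-7 - 1) = 1019 - 676/(-8) = 1019 - ⅛*(-676) = 1019 + 169/2 = 2207/2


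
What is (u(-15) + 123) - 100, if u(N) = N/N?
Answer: 24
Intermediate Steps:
u(N) = 1
(u(-15) + 123) - 100 = (1 + 123) - 100 = 124 - 100 = 24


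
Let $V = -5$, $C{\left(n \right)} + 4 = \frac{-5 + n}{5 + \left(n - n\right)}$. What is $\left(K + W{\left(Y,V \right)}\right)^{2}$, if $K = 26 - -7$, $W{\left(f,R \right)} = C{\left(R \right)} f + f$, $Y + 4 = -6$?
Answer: $6889$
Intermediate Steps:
$Y = -10$ ($Y = -4 - 6 = -10$)
$C{\left(n \right)} = -5 + \frac{n}{5}$ ($C{\left(n \right)} = -4 + \frac{-5 + n}{5 + \left(n - n\right)} = -4 + \frac{-5 + n}{5 + 0} = -4 + \frac{-5 + n}{5} = -4 + \left(-5 + n\right) \frac{1}{5} = -4 + \left(-1 + \frac{n}{5}\right) = -5 + \frac{n}{5}$)
$W{\left(f,R \right)} = f + f \left(-5 + \frac{R}{5}\right)$ ($W{\left(f,R \right)} = \left(-5 + \frac{R}{5}\right) f + f = f \left(-5 + \frac{R}{5}\right) + f = f + f \left(-5 + \frac{R}{5}\right)$)
$K = 33$ ($K = 26 + 7 = 33$)
$\left(K + W{\left(Y,V \right)}\right)^{2} = \left(33 + \frac{1}{5} \left(-10\right) \left(-20 - 5\right)\right)^{2} = \left(33 + \frac{1}{5} \left(-10\right) \left(-25\right)\right)^{2} = \left(33 + 50\right)^{2} = 83^{2} = 6889$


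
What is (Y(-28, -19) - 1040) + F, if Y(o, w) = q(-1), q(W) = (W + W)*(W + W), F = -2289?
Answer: -3325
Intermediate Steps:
q(W) = 4*W² (q(W) = (2*W)*(2*W) = 4*W²)
Y(o, w) = 4 (Y(o, w) = 4*(-1)² = 4*1 = 4)
(Y(-28, -19) - 1040) + F = (4 - 1040) - 2289 = -1036 - 2289 = -3325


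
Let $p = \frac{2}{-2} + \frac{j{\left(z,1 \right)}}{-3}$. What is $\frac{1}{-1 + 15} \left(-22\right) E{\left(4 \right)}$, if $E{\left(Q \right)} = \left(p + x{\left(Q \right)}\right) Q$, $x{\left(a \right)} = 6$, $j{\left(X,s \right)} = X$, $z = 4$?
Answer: $- \frac{484}{21} \approx -23.048$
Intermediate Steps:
$p = - \frac{7}{3}$ ($p = \frac{2}{-2} + \frac{4}{-3} = 2 \left(- \frac{1}{2}\right) + 4 \left(- \frac{1}{3}\right) = -1 - \frac{4}{3} = - \frac{7}{3} \approx -2.3333$)
$E{\left(Q \right)} = \frac{11 Q}{3}$ ($E{\left(Q \right)} = \left(- \frac{7}{3} + 6\right) Q = \frac{11 Q}{3}$)
$\frac{1}{-1 + 15} \left(-22\right) E{\left(4 \right)} = \frac{1}{-1 + 15} \left(-22\right) \frac{11}{3} \cdot 4 = \frac{1}{14} \left(-22\right) \frac{44}{3} = \left(- \frac{11}{7}\right) \frac{44}{3} = - \frac{484}{21}$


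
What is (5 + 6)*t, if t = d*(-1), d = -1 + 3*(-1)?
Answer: 44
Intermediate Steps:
d = -4 (d = -1 - 3 = -4)
t = 4 (t = -4*(-1) = 4)
(5 + 6)*t = (5 + 6)*4 = 11*4 = 44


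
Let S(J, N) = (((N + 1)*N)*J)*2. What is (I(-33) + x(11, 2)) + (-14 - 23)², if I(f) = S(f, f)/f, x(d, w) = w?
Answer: 3483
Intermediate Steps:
S(J, N) = 2*J*N*(1 + N) (S(J, N) = (((1 + N)*N)*J)*2 = ((N*(1 + N))*J)*2 = (J*N*(1 + N))*2 = 2*J*N*(1 + N))
I(f) = 2*f*(1 + f) (I(f) = (2*f*f*(1 + f))/f = (2*f²*(1 + f))/f = 2*f*(1 + f))
(I(-33) + x(11, 2)) + (-14 - 23)² = (2*(-33)*(1 - 33) + 2) + (-14 - 23)² = (2*(-33)*(-32) + 2) + (-37)² = (2112 + 2) + 1369 = 2114 + 1369 = 3483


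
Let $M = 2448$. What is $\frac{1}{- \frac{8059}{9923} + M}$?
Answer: $\frac{9923}{24283445} \approx 0.00040863$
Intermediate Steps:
$\frac{1}{- \frac{8059}{9923} + M} = \frac{1}{- \frac{8059}{9923} + 2448} = \frac{1}{\frac{24283445}{9923}} = \frac{9923}{24283445}$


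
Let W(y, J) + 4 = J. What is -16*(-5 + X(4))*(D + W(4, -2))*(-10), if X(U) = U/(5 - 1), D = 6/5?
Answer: 3072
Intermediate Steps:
W(y, J) = -4 + J
D = 6/5 (D = 6*(⅕) = 6/5 ≈ 1.2000)
X(U) = U/4
-16*(-5 + X(4))*(D + W(4, -2))*(-10) = -16*(-5 + (¼)*4)*(6/5 + (-4 - 2))*(-10) = -16*(-5 + 1)*(6/5 - 6)*(-10) = -(-64)*(-24)/5*(-10) = -16*96/5*(-10) = -1536/5*(-10) = 3072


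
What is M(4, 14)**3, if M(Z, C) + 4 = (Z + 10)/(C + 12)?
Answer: -91125/2197 ≈ -41.477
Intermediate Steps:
M(Z, C) = -4 + (10 + Z)/(12 + C) (M(Z, C) = -4 + (Z + 10)/(C + 12) = -4 + (10 + Z)/(12 + C))
M(4, 14)**3 = ((-38 + 4 - 4*14)/(12 + 14))**3 = ((-38 + 4 - 56)/26)**3 = ((1/26)*(-90))**3 = (-45/13)**3 = -91125/2197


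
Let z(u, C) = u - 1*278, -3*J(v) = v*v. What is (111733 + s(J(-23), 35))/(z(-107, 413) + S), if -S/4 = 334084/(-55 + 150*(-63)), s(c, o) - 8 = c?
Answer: -3181266470/6969267 ≈ -456.47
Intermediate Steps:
J(v) = -v**2/3 (J(v) = -v*v/3 = -v**2/3)
z(u, C) = -278 + u (z(u, C) = u - 278 = -278 + u)
s(c, o) = 8 + c
S = 1336336/9505 (S = -1336336/(-55 + 150*(-63)) = -1336336/(-55 - 9450) = -1336336/(-9505) = -1336336*(-1)/9505 = -4*(-334084/9505) = 1336336/9505 ≈ 140.59)
(111733 + s(J(-23), 35))/(z(-107, 413) + S) = (111733 + (8 - 1/3*(-23)**2))/((-278 - 107) + 1336336/9505) = (111733 + (8 - 1/3*529))/(-385 + 1336336/9505) = (111733 + (8 - 529/3))/(-2323089/9505) = (111733 - 505/3)*(-9505/2323089) = (334694/3)*(-9505/2323089) = -3181266470/6969267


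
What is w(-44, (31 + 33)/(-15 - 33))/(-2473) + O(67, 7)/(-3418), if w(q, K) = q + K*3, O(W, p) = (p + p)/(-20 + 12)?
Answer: 673567/33810856 ≈ 0.019922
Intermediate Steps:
O(W, p) = -p/4 (O(W, p) = (2*p)/(-8) = (2*p)*(-⅛) = -p/4)
w(q, K) = q + 3*K
w(-44, (31 + 33)/(-15 - 33))/(-2473) + O(67, 7)/(-3418) = (-44 + 3*((31 + 33)/(-15 - 33)))/(-2473) - ¼*7/(-3418) = (-44 + 3*(64/(-48)))*(-1/2473) - 7/4*(-1/3418) = (-44 + 3*(64*(-1/48)))*(-1/2473) + 7/13672 = (-44 + 3*(-4/3))*(-1/2473) + 7/13672 = (-44 - 4)*(-1/2473) + 7/13672 = -48*(-1/2473) + 7/13672 = 48/2473 + 7/13672 = 673567/33810856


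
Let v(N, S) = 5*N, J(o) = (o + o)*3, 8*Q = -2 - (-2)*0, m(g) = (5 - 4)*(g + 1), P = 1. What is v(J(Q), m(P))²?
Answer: 225/4 ≈ 56.250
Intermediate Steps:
m(g) = 1 + g (m(g) = 1*(1 + g) = 1 + g)
Q = -¼ (Q = (-2 - (-2)*0)/8 = (-2 - 1*0)/8 = (-2 + 0)/8 = (⅛)*(-2) = -¼ ≈ -0.25000)
J(o) = 6*o (J(o) = (2*o)*3 = 6*o)
v(J(Q), m(P))² = (5*(6*(-¼)))² = (5*(-3/2))² = (-15/2)² = 225/4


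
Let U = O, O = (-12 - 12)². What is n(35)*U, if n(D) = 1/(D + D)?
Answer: 288/35 ≈ 8.2286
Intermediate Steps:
O = 576 (O = (-24)² = 576)
n(D) = 1/(2*D)
U = 576
n(35)*U = ((½)/35)*576 = ((½)*(1/35))*576 = (1/70)*576 = 288/35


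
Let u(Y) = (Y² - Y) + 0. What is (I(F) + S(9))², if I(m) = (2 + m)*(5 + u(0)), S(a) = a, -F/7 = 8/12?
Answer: 169/9 ≈ 18.778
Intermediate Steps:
F = -14/3 (F = -56/12 = -7*⅔ = -14/3 ≈ -4.6667)
u(Y) = Y² - Y
I(m) = 10 + 5*m (I(m) = (2 + m)*(5 + 0*(-1 + 0)) = (2 + m)*(5 + 0*(-1)) = (2 + m)*(5 + 0) = (2 + m)*5 = 10 + 5*m)
(I(F) + S(9))² = ((10 + 5*(-14/3)) + 9)² = ((10 - 70/3) + 9)² = (-40/3 + 9)² = (-13/3)² = 169/9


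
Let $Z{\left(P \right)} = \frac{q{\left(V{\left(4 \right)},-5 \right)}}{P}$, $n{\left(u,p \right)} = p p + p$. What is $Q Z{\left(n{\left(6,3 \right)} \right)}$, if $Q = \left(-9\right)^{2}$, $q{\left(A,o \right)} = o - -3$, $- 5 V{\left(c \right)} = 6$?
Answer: $- \frac{27}{2} \approx -13.5$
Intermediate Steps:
$n{\left(u,p \right)} = p + p^{2}$ ($n{\left(u,p \right)} = p^{2} + p = p + p^{2}$)
$V{\left(c \right)} = - \frac{6}{5}$ ($V{\left(c \right)} = \left(- \frac{1}{5}\right) 6 = - \frac{6}{5}$)
$q{\left(A,o \right)} = 3 + o$ ($q{\left(A,o \right)} = o + 3 = 3 + o$)
$Z{\left(P \right)} = - \frac{2}{P}$ ($Z{\left(P \right)} = \frac{3 - 5}{P} = - \frac{2}{P}$)
$Q = 81$
$Q Z{\left(n{\left(6,3 \right)} \right)} = 81 \left(- \frac{2}{3 \left(1 + 3\right)}\right) = 81 \left(- \frac{2}{3 \cdot 4}\right) = 81 \left(- \frac{2}{12}\right) = 81 \left(\left(-2\right) \frac{1}{12}\right) = 81 \left(- \frac{1}{6}\right) = - \frac{27}{2}$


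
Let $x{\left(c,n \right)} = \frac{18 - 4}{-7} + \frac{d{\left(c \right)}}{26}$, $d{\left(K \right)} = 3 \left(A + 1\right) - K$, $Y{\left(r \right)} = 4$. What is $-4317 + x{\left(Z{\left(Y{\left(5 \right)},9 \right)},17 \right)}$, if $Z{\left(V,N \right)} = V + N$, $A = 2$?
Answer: $- \frac{56149}{13} \approx -4319.2$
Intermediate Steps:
$d{\left(K \right)} = 9 - K$ ($d{\left(K \right)} = 3 \left(2 + 1\right) - K = 3 \cdot 3 - K = 9 - K$)
$Z{\left(V,N \right)} = N + V$
$x{\left(c,n \right)} = - \frac{43}{26} - \frac{c}{26}$ ($x{\left(c,n \right)} = \frac{18 - 4}{-7} + \frac{9 - c}{26} = 14 \left(- \frac{1}{7}\right) + \left(9 - c\right) \frac{1}{26} = -2 - \left(- \frac{9}{26} + \frac{c}{26}\right) = - \frac{43}{26} - \frac{c}{26}$)
$-4317 + x{\left(Z{\left(Y{\left(5 \right)},9 \right)},17 \right)} = -4317 - \left(\frac{43}{26} + \frac{9 + 4}{26}\right) = -4317 - \frac{28}{13} = - \frac{56149}{13}$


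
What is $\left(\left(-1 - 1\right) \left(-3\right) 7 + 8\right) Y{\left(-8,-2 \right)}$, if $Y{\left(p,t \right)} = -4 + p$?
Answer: $-600$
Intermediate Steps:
$\left(\left(-1 - 1\right) \left(-3\right) 7 + 8\right) Y{\left(-8,-2 \right)} = \left(\left(-1 - 1\right) \left(-3\right) 7 + 8\right) \left(-4 - 8\right) = \left(\left(-2\right) \left(-3\right) 7 + 8\right) \left(-12\right) = \left(6 \cdot 7 + 8\right) \left(-12\right) = \left(42 + 8\right) \left(-12\right) = 50 \left(-12\right) = -600$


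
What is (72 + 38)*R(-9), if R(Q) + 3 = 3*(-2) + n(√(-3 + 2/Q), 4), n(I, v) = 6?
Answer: -330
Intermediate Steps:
R(Q) = -3 (R(Q) = -3 + (3*(-2) + 6) = -3 + (-6 + 6) = -3 + 0 = -3)
(72 + 38)*R(-9) = (72 + 38)*(-3) = 110*(-3) = -330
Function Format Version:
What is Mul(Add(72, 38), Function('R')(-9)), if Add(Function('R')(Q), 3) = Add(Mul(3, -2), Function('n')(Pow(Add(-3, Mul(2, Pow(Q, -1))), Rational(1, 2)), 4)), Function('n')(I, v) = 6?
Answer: -330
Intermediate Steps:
Function('R')(Q) = -3 (Function('R')(Q) = Add(-3, Add(Mul(3, -2), 6)) = Add(-3, Add(-6, 6)) = Add(-3, 0) = -3)
Mul(Add(72, 38), Function('R')(-9)) = Mul(Add(72, 38), -3) = Mul(110, -3) = -330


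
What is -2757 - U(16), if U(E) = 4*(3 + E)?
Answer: -2833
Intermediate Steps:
U(E) = 12 + 4*E
-2757 - U(16) = -2757 - (12 + 4*16) = -2757 - (12 + 64) = -2757 - 1*76 = -2757 - 76 = -2833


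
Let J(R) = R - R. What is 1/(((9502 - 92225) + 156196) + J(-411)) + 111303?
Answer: 8177765320/73473 ≈ 1.1130e+5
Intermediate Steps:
J(R) = 0
1/(((9502 - 92225) + 156196) + J(-411)) + 111303 = 1/(((9502 - 92225) + 156196) + 0) + 111303 = 1/((-82723 + 156196) + 0) + 111303 = 1/(73473 + 0) + 111303 = 1/73473 + 111303 = 8177765320/73473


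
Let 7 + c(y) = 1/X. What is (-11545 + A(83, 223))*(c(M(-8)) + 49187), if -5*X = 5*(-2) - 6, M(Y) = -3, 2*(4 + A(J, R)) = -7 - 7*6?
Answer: -18214027095/32 ≈ -5.6919e+8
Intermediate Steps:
A(J, R) = -57/2 (A(J, R) = -4 + (-7 - 7*6)/2 = -4 + (-7 - 42)/2 = -4 + (½)*(-49) = -4 - 49/2 = -57/2)
X = 16/5 (X = -(5*(-2) - 6)/5 = -(-10 - 6)/5 = -⅕*(-16) = 16/5 ≈ 3.2000)
c(y) = -107/16 (c(y) = -7 + 1/(16/5) = -7 + 5/16 = -107/16)
(-11545 + A(83, 223))*(c(M(-8)) + 49187) = (-11545 - 57/2)*(-107/16 + 49187) = -23147/2*786885/16 = -18214027095/32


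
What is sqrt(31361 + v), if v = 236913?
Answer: sqrt(268274) ≈ 517.95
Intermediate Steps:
sqrt(31361 + v) = sqrt(31361 + 236913) = sqrt(268274)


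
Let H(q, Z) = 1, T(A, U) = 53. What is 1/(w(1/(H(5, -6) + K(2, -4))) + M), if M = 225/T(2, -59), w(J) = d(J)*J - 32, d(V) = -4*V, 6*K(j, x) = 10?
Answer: -848/24013 ≈ -0.035314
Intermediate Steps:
K(j, x) = 5/3 (K(j, x) = (⅙)*10 = 5/3)
w(J) = -32 - 4*J² (w(J) = (-4*J)*J - 32 = -4*J² - 32 = -32 - 4*J²)
M = 225/53 ≈ 4.2453
1/(w(1/(H(5, -6) + K(2, -4))) + M) = 1/((-32 - 4/(1 + 5/3)²) + 225/53) = 1/((-32 - 4*(1/(8/3))²) + 225/53) = 1/((-32 - 4*(3/8)²) + 225/53) = 1/((-32 - 4*9/64) + 225/53) = 1/((-32 - 9/16) + 225/53) = 1/(-521/16 + 225/53) = 1/(-24013/848) = -848/24013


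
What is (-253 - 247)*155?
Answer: -77500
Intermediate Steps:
(-253 - 247)*155 = -500*155 = -77500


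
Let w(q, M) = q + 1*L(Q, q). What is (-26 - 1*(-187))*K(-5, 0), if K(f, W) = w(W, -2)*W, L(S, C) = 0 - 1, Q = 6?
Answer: 0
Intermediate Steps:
L(S, C) = -1
w(q, M) = -1 + q (w(q, M) = q + 1*(-1) = q - 1 = -1 + q)
K(f, W) = W*(-1 + W) (K(f, W) = (-1 + W)*W = W*(-1 + W))
(-26 - 1*(-187))*K(-5, 0) = (-26 - 1*(-187))*(0*(-1 + 0)) = (-26 + 187)*(0*(-1)) = 161*0 = 0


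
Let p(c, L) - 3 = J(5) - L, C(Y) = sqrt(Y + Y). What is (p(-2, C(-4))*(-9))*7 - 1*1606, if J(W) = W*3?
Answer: -2740 + 126*I*sqrt(2) ≈ -2740.0 + 178.19*I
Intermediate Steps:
J(W) = 3*W
C(Y) = sqrt(2)*sqrt(Y) (C(Y) = sqrt(2*Y) = sqrt(2)*sqrt(Y))
p(c, L) = 18 - L (p(c, L) = 3 + (3*5 - L) = 3 + (15 - L) = 18 - L)
(p(-2, C(-4))*(-9))*7 - 1*1606 = ((18 - sqrt(2)*sqrt(-4))*(-9))*7 - 1*1606 = ((18 - sqrt(2)*2*I)*(-9))*7 - 1606 = ((18 - 2*I*sqrt(2))*(-9))*7 - 1606 = (-162 + 18*I*sqrt(2))*7 - 1606 = (-1134 + 126*I*sqrt(2)) - 1606 = -2740 + 126*I*sqrt(2)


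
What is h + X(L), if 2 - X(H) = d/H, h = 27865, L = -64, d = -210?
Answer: 891639/32 ≈ 27864.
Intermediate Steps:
X(H) = 2 + 210/H (X(H) = 2 - (-210)/H = 2 + 210/H)
h + X(L) = 27865 + (2 + 210/(-64)) = 27865 + (2 + 210*(-1/64)) = 27865 + (2 - 105/32) = 27865 - 41/32 = 891639/32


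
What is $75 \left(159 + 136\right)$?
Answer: $22125$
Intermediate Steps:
$75 \left(159 + 136\right) = 75 \cdot 295 = 22125$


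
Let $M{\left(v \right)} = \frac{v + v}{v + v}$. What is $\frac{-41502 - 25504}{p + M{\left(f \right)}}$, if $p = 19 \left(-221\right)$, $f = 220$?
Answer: $\frac{33503}{2099} \approx 15.961$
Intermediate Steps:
$M{\left(v \right)} = 1$ ($M{\left(v \right)} = \frac{2 v}{2 v} = 2 v \frac{1}{2 v} = 1$)
$p = -4199$
$\frac{-41502 - 25504}{p + M{\left(f \right)}} = \frac{-41502 - 25504}{-4199 + 1} = - \frac{67006}{-4198} = \left(-67006\right) \left(- \frac{1}{4198}\right) = \frac{33503}{2099}$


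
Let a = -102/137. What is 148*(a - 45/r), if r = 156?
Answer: -272283/1781 ≈ -152.88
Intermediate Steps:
a = -102/137 (a = -102*1/137 = -102/137 ≈ -0.74453)
148*(a - 45/r) = 148*(-102/137 - 45/156) = 148*(-102/137 - 45*1/156) = 148*(-102/137 - 15/52) = 148*(-7359/7124) = -272283/1781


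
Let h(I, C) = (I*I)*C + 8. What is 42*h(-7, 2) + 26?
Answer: 4478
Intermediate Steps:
h(I, C) = 8 + C*I**2 (h(I, C) = I**2*C + 8 = C*I**2 + 8 = 8 + C*I**2)
42*h(-7, 2) + 26 = 42*(8 + 2*(-7)**2) + 26 = 42*(8 + 2*49) + 26 = 42*(8 + 98) + 26 = 42*106 + 26 = 4452 + 26 = 4478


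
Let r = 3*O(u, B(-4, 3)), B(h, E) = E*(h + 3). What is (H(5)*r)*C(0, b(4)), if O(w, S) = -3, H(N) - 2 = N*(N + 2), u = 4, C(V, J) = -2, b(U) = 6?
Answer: 666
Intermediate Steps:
B(h, E) = E*(3 + h)
H(N) = 2 + N*(2 + N) (H(N) = 2 + N*(N + 2) = 2 + N*(2 + N))
r = -9 (r = 3*(-3) = -9)
(H(5)*r)*C(0, b(4)) = ((2 + 5² + 2*5)*(-9))*(-2) = ((2 + 25 + 10)*(-9))*(-2) = (37*(-9))*(-2) = -333*(-2) = 666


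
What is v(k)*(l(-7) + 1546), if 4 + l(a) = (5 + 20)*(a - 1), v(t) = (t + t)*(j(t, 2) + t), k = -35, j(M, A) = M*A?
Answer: 9863700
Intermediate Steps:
j(M, A) = A*M
v(t) = 6*t² (v(t) = (t + t)*(2*t + t) = (2*t)*(3*t) = 6*t²)
l(a) = -29 + 25*a (l(a) = -4 + (5 + 20)*(a - 1) = -4 + 25*(-1 + a) = -4 + (-25 + 25*a) = -29 + 25*a)
v(k)*(l(-7) + 1546) = (6*(-35)²)*((-29 + 25*(-7)) + 1546) = (6*1225)*((-29 - 175) + 1546) = 7350*(-204 + 1546) = 7350*1342 = 9863700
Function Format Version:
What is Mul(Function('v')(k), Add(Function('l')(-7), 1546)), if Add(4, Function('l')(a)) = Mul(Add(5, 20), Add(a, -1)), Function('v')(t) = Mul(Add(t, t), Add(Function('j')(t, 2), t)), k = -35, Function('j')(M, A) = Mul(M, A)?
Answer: 9863700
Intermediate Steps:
Function('j')(M, A) = Mul(A, M)
Function('v')(t) = Mul(6, Pow(t, 2)) (Function('v')(t) = Mul(Add(t, t), Add(Mul(2, t), t)) = Mul(Mul(2, t), Mul(3, t)) = Mul(6, Pow(t, 2)))
Function('l')(a) = Add(-29, Mul(25, a)) (Function('l')(a) = Add(-4, Mul(Add(5, 20), Add(a, -1))) = Add(-4, Mul(25, Add(-1, a))) = Add(-4, Add(-25, Mul(25, a))) = Add(-29, Mul(25, a)))
Mul(Function('v')(k), Add(Function('l')(-7), 1546)) = Mul(Mul(6, Pow(-35, 2)), Add(Add(-29, Mul(25, -7)), 1546)) = Mul(Mul(6, 1225), Add(Add(-29, -175), 1546)) = Mul(7350, Add(-204, 1546)) = Mul(7350, 1342) = 9863700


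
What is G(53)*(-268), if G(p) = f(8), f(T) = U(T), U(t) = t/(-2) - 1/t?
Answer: 2211/2 ≈ 1105.5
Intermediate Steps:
U(t) = -1/t - t/2 (U(t) = t*(-½) - 1/t = -t/2 - 1/t = -1/t - t/2)
f(T) = -1/T - T/2
G(p) = -33/8 (G(p) = -1/8 - ½*8 = -1*⅛ - 4 = -⅛ - 4 = -33/8)
G(53)*(-268) = -33/8*(-268) = 2211/2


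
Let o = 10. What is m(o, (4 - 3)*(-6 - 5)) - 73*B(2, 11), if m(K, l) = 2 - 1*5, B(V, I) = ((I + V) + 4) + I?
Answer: -2047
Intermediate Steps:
B(V, I) = 4 + V + 2*I (B(V, I) = (4 + I + V) + I = 4 + V + 2*I)
m(K, l) = -3 (m(K, l) = 2 - 5 = -3)
m(o, (4 - 3)*(-6 - 5)) - 73*B(2, 11) = -3 - 73*(4 + 2 + 2*11) = -3 - 73*(4 + 2 + 22) = -3 - 73*28 = -3 - 2044 = -2047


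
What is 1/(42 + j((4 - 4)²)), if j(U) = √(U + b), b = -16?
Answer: 21/890 - I/445 ≈ 0.023596 - 0.0022472*I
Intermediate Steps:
j(U) = √(-16 + U) (j(U) = √(U - 16) = √(-16 + U))
1/(42 + j((4 - 4)²)) = 1/(42 + √(-16 + (4 - 4)²)) = 1/(42 + √(-16 + 0²)) = 1/(42 + √(-16 + 0)) = 1/(42 + √(-16)) = 1/(42 + 4*I) = (42 - 4*I)/1780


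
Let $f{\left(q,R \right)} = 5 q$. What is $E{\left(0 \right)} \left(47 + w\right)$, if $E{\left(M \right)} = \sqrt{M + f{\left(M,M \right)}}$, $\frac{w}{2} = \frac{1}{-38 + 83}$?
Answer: $0$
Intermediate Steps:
$w = \frac{2}{45}$ ($w = \frac{2}{-38 + 83} = \frac{2}{45} \approx 0.044444$)
$E{\left(M \right)} = \sqrt{6} \sqrt{M}$ ($E{\left(M \right)} = \sqrt{M + 5 M} = \sqrt{6 M} = \sqrt{6} \sqrt{M}$)
$E{\left(0 \right)} \left(47 + w\right) = \sqrt{6} \sqrt{0} \left(47 + \frac{2}{45}\right) = \sqrt{6} \cdot 0 \cdot \frac{2117}{45} = 0 \cdot \frac{2117}{45} = 0$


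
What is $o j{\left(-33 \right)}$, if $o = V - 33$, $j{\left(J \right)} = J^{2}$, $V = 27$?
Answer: $-6534$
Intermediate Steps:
$o = -6$ ($o = 27 - 33 = -6$)
$o j{\left(-33 \right)} = - 6 \left(-33\right)^{2} = \left(-6\right) 1089 = -6534$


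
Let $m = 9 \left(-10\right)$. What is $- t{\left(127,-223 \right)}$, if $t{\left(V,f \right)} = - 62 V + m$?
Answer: $7964$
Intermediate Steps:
$m = -90$
$t{\left(V,f \right)} = -90 - 62 V$ ($t{\left(V,f \right)} = - 62 V - 90 = -90 - 62 V$)
$- t{\left(127,-223 \right)} = - (-90 - 7874) = \left(-1\right) \left(-7964\right) = 7964$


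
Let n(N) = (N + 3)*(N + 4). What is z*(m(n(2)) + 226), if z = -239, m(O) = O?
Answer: -61184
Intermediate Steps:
n(N) = (3 + N)*(4 + N)
z*(m(n(2)) + 226) = -239*((12 + 2² + 7*2) + 226) = -239*((12 + 4 + 14) + 226) = -239*(30 + 226) = -239*256 = -61184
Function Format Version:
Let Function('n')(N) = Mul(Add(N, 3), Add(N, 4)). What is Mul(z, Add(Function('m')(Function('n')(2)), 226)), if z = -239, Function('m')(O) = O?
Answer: -61184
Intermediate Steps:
Function('n')(N) = Mul(Add(3, N), Add(4, N))
Mul(z, Add(Function('m')(Function('n')(2)), 226)) = Mul(-239, Add(Add(12, Pow(2, 2), Mul(7, 2)), 226)) = Mul(-239, Add(Add(12, 4, 14), 226)) = Mul(-239, Add(30, 226)) = Mul(-239, 256) = -61184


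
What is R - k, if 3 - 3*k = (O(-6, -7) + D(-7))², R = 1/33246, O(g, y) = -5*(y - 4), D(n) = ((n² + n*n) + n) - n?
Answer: 259385293/33246 ≈ 7802.0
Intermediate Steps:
D(n) = 2*n² (D(n) = ((n² + n²) + n) - n = (2*n² + n) - n = (n + 2*n²) - n = 2*n²)
O(g, y) = 20 - 5*y (O(g, y) = -5*(-4 + y) = 20 - 5*y)
R = 1/33246 ≈ 3.0079e-5
k = -7802 (k = 1 - ((20 - 5*(-7)) + 2*(-7)²)²/3 = 1 - ((20 + 35) + 2*49)²/3 = 1 - (55 + 98)²/3 = 1 - ⅓*153² = 1 - ⅓*23409 = 1 - 7803 = -7802)
R - k = 1/33246 - 1*(-7802) = 1/33246 + 7802 = 259385293/33246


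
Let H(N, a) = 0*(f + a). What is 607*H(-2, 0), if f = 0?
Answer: 0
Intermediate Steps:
H(N, a) = 0 (H(N, a) = 0*(0 + a) = 0*a = 0)
607*H(-2, 0) = 607*0 = 0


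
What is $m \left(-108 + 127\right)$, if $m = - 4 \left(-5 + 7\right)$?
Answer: $-152$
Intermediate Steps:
$m = -8$ ($m = \left(-4\right) 2 = -8$)
$m \left(-108 + 127\right) = - 8 \left(-108 + 127\right) = \left(-8\right) 19 = -152$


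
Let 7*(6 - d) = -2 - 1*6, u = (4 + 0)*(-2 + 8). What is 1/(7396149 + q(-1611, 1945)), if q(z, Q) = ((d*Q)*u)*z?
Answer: -7/3708300957 ≈ -1.8877e-9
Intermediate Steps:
u = 24 (u = 4*6 = 24)
d = 50/7 (d = 6 - (-2 - 1*6)/7 = 6 - (-2 - 6)/7 = 6 - ⅐*(-8) = 6 + 8/7 = 50/7 ≈ 7.1429)
q(z, Q) = 1200*Q*z/7 (q(z, Q) = ((50*Q/7)*24)*z = (1200*Q/7)*z = 1200*Q*z/7)
1/(7396149 + q(-1611, 1945)) = 1/(7396149 + (1200/7)*1945*(-1611)) = 1/(7396149 - 3760074000/7) = 1/(-3708300957/7) = -7/3708300957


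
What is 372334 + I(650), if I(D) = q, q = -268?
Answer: 372066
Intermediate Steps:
I(D) = -268
372334 + I(650) = 372334 - 268 = 372066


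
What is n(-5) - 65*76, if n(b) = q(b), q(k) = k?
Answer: -4945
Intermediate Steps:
n(b) = b
n(-5) - 65*76 = -5 - 65*76 = -5 - 4940 = -4945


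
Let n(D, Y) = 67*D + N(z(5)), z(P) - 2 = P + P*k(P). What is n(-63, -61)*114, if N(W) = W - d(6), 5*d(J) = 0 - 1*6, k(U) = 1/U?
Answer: -2400726/5 ≈ -4.8015e+5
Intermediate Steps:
d(J) = -6/5 (d(J) = (0 - 1*6)/5 = (0 - 6)/5 = (1/5)*(-6) = -6/5)
z(P) = 3 + P (z(P) = 2 + (P + P/P) = 2 + (P + 1) = 2 + (1 + P) = 3 + P)
N(W) = 6/5 + W (N(W) = W - 1*(-6/5) = W + 6/5 = 6/5 + W)
n(D, Y) = 46/5 + 67*D (n(D, Y) = 67*D + (6/5 + (3 + 5)) = 67*D + (6/5 + 8) = 67*D + 46/5 = 46/5 + 67*D)
n(-63, -61)*114 = (46/5 + 67*(-63))*114 = (46/5 - 4221)*114 = -21059/5*114 = -2400726/5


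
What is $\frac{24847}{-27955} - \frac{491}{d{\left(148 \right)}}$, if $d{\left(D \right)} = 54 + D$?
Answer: $- \frac{18744999}{5646910} \approx -3.3195$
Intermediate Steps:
$\frac{24847}{-27955} - \frac{491}{d{\left(148 \right)}} = \frac{24847}{-27955} - \frac{491}{54 + 148} = 24847 \left(- \frac{1}{27955}\right) - \frac{491}{202} = - \frac{24847}{27955} - \frac{491}{202} = - \frac{18744999}{5646910}$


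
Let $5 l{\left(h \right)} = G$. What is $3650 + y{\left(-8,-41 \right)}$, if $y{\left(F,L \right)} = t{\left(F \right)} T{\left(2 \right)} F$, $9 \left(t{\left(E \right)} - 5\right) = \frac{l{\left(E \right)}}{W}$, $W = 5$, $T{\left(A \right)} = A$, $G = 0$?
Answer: $3570$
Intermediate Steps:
$l{\left(h \right)} = 0$ ($l{\left(h \right)} = \frac{1}{5} \cdot 0 = 0$)
$t{\left(E \right)} = 5$ ($t{\left(E \right)} = 5 + \frac{0 \cdot \frac{1}{5}}{9} = 5 + \frac{1}{9} \cdot 0 = 5 + 0 = 5$)
$y{\left(F,L \right)} = 10 F$ ($y{\left(F,L \right)} = 5 \cdot 2 F = 10 F$)
$3650 + y{\left(-8,-41 \right)} = 3650 + 10 \left(-8\right) = 3650 - 80 = 3570$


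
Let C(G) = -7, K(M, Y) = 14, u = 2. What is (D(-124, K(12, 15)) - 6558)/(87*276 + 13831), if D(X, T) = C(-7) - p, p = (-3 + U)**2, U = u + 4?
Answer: -6574/37843 ≈ -0.17372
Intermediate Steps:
U = 6 (U = 2 + 4 = 6)
p = 9 (p = (-3 + 6)**2 = 3**2 = 9)
D(X, T) = -16 (D(X, T) = -7 - 1*9 = -7 - 9 = -16)
(D(-124, K(12, 15)) - 6558)/(87*276 + 13831) = (-16 - 6558)/(87*276 + 13831) = -6574/(24012 + 13831) = -6574/37843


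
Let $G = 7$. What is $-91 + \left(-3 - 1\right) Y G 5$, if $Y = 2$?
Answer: $-371$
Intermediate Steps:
$-91 + \left(-3 - 1\right) Y G 5 = -91 + \left(-3 - 1\right) 2 \cdot 7 \cdot 5 = -91 + \left(-4\right) 2 \cdot 35 = -91 - 280 = -371$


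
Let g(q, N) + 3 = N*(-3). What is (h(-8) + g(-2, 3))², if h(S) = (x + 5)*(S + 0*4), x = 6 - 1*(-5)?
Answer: 19600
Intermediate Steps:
g(q, N) = -3 - 3*N (g(q, N) = -3 + N*(-3) = -3 - 3*N)
x = 11 (x = 6 + 5 = 11)
h(S) = 16*S (h(S) = (11 + 5)*(S + 0*4) = 16*(S + 0) = 16*S)
(h(-8) + g(-2, 3))² = (16*(-8) + (-3 - 3*3))² = (-128 + (-3 - 9))² = (-128 - 12)² = (-140)² = 19600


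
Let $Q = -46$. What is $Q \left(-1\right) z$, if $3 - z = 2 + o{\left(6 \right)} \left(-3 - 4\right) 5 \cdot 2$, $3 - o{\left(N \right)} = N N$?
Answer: $-106214$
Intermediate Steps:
$o{\left(N \right)} = 3 - N^{2}$ ($o{\left(N \right)} = 3 - N N = 3 - N^{2}$)
$z = -2309$ ($z = 3 - \left(2 + \left(3 - 6^{2}\right) \left(-3 - 4\right) 5 \cdot 2\right) = 3 - \left(2 + \left(3 - 36\right) \left(-7\right) 5 \cdot 2\right) = 3 - \left(2 + \left(-33\right) \left(-7\right) 5 \cdot 2\right) = 3 - \left(2 + 231 \cdot 5 \cdot 2\right) = 3 - \left(2 + 1155 \cdot 2\right) = 3 - \left(2 + 2310\right) = 3 - 2312 = -2309$)
$Q \left(-1\right) z = \left(-46\right) \left(-1\right) \left(-2309\right) = 46 \left(-2309\right) = -106214$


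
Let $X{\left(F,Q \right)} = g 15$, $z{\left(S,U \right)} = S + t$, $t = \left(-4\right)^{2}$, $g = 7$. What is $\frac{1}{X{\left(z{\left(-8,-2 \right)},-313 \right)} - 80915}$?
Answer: $- \frac{1}{80810} \approx -1.2375 \cdot 10^{-5}$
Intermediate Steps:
$t = 16$
$z{\left(S,U \right)} = 16 + S$ ($z{\left(S,U \right)} = S + 16 = 16 + S$)
$X{\left(F,Q \right)} = 105$ ($X{\left(F,Q \right)} = 7 \cdot 15 = 105$)
$\frac{1}{X{\left(z{\left(-8,-2 \right)},-313 \right)} - 80915} = \frac{1}{105 - 80915} = \frac{1}{-80810} = - \frac{1}{80810}$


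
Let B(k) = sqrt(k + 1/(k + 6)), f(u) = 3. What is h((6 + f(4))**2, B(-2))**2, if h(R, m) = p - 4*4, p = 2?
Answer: 196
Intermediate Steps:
B(k) = sqrt(k + 1/(6 + k))
h(R, m) = -14 (h(R, m) = 2 - 4*4 = 2 - 16 = -14)
h((6 + f(4))**2, B(-2))**2 = (-14)**2 = 196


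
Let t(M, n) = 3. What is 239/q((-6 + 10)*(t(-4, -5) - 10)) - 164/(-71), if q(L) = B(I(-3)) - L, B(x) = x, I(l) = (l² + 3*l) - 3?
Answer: 21069/1775 ≈ 11.870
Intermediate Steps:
I(l) = -3 + l² + 3*l
q(L) = -3 - L (q(L) = (-3 + (-3)² + 3*(-3)) - L = (-3 + 9 - 9) - L = -3 - L)
239/q((-6 + 10)*(t(-4, -5) - 10)) - 164/(-71) = 239/(-3 - (-6 + 10)*(3 - 10)) - 164/(-71) = 239/(-3 - 4*(-7)) - 164*(-1/71) = 239/(-3 - 1*(-28)) + 164/71 = 239/(-3 + 28) + 164/71 = 239/25 + 164/71 = 21069/1775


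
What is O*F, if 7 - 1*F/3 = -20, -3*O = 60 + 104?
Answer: -4428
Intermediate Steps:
O = -164/3 (O = -(60 + 104)/3 = -1/3*164 = -164/3 ≈ -54.667)
F = 81 (F = 21 - 3*(-20) = 21 + 60 = 81)
O*F = -164/3*81 = -4428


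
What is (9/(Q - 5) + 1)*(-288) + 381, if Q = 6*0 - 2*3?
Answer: 3615/11 ≈ 328.64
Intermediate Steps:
Q = -6 (Q = 0 - 6 = -6)
(9/(Q - 5) + 1)*(-288) + 381 = (9/(-6 - 5) + 1)*(-288) + 381 = (9/(-11) + 1)*(-288) + 381 = (9*(-1/11) + 1)*(-288) + 381 = (-9/11 + 1)*(-288) + 381 = (2/11)*(-288) + 381 = -576/11 + 381 = 3615/11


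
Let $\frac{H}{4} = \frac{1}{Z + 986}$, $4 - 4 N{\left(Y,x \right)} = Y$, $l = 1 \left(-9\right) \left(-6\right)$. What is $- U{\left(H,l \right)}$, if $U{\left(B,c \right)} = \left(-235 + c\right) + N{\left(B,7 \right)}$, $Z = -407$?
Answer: $\frac{104221}{579} \approx 180.0$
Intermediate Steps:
$l = 54$ ($l = \left(-9\right) \left(-6\right) = 54$)
$N{\left(Y,x \right)} = 1 - \frac{Y}{4}$
$H = \frac{4}{579}$ ($H = \frac{4}{-407 + 986} = \frac{4}{579} \approx 0.0069085$)
$U{\left(B,c \right)} = -234 + c - \frac{B}{4}$ ($U{\left(B,c \right)} = \left(-235 + c\right) - \left(-1 + \frac{B}{4}\right) = -234 + c - \frac{B}{4}$)
$- U{\left(H,l \right)} = - (-234 + 54 - \frac{1}{579}) = \left(-1\right) \left(- \frac{104221}{579}\right) = \frac{104221}{579}$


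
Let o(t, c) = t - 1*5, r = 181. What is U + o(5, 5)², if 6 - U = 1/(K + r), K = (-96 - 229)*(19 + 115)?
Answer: 260215/43369 ≈ 6.0000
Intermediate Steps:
K = -43550 (K = -325*134 = -43550)
o(t, c) = -5 + t (o(t, c) = t - 5 = -5 + t)
U = 260215/43369 (U = 6 - 1/(-43550 + 181) = 6 - 1/(-43369) = 6 - 1*(-1/43369) = 6 + 1/43369 = 260215/43369 ≈ 6.0000)
U + o(5, 5)² = 260215/43369 + (-5 + 5)² = 260215/43369 + 0² = 260215/43369 + 0 = 260215/43369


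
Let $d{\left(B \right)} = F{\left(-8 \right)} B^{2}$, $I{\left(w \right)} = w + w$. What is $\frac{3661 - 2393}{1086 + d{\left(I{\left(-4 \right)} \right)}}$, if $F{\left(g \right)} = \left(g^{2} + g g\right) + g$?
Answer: $\frac{634}{4383} \approx 0.14465$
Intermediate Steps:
$I{\left(w \right)} = 2 w$
$F{\left(g \right)} = g + 2 g^{2}$ ($F{\left(g \right)} = \left(g^{2} + g^{2}\right) + g = 2 g^{2} + g = g + 2 g^{2}$)
$d{\left(B \right)} = 120 B^{2}$ ($d{\left(B \right)} = - 8 \left(1 + 2 \left(-8\right)\right) B^{2} = - 8 \left(1 - 16\right) B^{2} = \left(-8\right) \left(-15\right) B^{2} = 120 B^{2}$)
$\frac{3661 - 2393}{1086 + d{\left(I{\left(-4 \right)} \right)}} = \frac{3661 - 2393}{1086 + 120 \left(2 \left(-4\right)\right)^{2}} = \frac{1268}{1086 + 120 \left(-8\right)^{2}} = \frac{1268}{1086 + 120 \cdot 64} = \frac{1268}{1086 + 7680} = \frac{1268}{8766} = 1268 \cdot \frac{1}{8766} = \frac{634}{4383}$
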